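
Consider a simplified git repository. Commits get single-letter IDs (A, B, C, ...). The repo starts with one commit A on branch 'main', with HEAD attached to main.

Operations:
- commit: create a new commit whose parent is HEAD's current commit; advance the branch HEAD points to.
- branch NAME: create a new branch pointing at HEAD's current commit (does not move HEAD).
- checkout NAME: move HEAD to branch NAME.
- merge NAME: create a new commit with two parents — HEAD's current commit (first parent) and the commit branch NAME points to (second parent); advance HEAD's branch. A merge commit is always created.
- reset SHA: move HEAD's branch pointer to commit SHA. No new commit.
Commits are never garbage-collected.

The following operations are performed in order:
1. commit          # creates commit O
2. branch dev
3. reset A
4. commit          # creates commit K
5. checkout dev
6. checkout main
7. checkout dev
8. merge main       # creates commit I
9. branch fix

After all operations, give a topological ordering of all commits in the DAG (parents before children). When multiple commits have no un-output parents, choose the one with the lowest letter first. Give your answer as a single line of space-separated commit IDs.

After op 1 (commit): HEAD=main@O [main=O]
After op 2 (branch): HEAD=main@O [dev=O main=O]
After op 3 (reset): HEAD=main@A [dev=O main=A]
After op 4 (commit): HEAD=main@K [dev=O main=K]
After op 5 (checkout): HEAD=dev@O [dev=O main=K]
After op 6 (checkout): HEAD=main@K [dev=O main=K]
After op 7 (checkout): HEAD=dev@O [dev=O main=K]
After op 8 (merge): HEAD=dev@I [dev=I main=K]
After op 9 (branch): HEAD=dev@I [dev=I fix=I main=K]
commit A: parents=[]
commit I: parents=['O', 'K']
commit K: parents=['A']
commit O: parents=['A']

Answer: A K O I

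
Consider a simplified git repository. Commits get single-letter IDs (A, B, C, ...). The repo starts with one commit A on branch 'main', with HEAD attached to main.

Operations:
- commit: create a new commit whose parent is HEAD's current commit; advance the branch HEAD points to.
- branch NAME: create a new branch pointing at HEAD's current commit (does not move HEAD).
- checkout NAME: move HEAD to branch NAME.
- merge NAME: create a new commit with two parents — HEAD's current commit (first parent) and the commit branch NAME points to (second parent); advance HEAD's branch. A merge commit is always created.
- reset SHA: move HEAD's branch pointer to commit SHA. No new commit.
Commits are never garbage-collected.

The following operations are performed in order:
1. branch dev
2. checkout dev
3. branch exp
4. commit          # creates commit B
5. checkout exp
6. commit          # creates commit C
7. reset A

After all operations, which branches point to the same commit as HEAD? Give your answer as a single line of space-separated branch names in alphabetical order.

Answer: exp main

Derivation:
After op 1 (branch): HEAD=main@A [dev=A main=A]
After op 2 (checkout): HEAD=dev@A [dev=A main=A]
After op 3 (branch): HEAD=dev@A [dev=A exp=A main=A]
After op 4 (commit): HEAD=dev@B [dev=B exp=A main=A]
After op 5 (checkout): HEAD=exp@A [dev=B exp=A main=A]
After op 6 (commit): HEAD=exp@C [dev=B exp=C main=A]
After op 7 (reset): HEAD=exp@A [dev=B exp=A main=A]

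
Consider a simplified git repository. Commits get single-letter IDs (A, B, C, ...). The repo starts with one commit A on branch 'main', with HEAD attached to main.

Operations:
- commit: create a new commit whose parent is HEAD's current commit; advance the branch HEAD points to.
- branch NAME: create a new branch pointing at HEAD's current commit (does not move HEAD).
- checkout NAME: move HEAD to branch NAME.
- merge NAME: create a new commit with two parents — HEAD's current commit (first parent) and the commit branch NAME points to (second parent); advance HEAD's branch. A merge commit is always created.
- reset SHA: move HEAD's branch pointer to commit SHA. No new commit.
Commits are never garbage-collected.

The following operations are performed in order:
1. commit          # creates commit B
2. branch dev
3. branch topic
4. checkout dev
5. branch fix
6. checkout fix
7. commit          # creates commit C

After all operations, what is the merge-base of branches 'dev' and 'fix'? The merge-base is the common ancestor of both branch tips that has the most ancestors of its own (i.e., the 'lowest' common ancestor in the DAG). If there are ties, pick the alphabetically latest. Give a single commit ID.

Answer: B

Derivation:
After op 1 (commit): HEAD=main@B [main=B]
After op 2 (branch): HEAD=main@B [dev=B main=B]
After op 3 (branch): HEAD=main@B [dev=B main=B topic=B]
After op 4 (checkout): HEAD=dev@B [dev=B main=B topic=B]
After op 5 (branch): HEAD=dev@B [dev=B fix=B main=B topic=B]
After op 6 (checkout): HEAD=fix@B [dev=B fix=B main=B topic=B]
After op 7 (commit): HEAD=fix@C [dev=B fix=C main=B topic=B]
ancestors(dev=B): ['A', 'B']
ancestors(fix=C): ['A', 'B', 'C']
common: ['A', 'B']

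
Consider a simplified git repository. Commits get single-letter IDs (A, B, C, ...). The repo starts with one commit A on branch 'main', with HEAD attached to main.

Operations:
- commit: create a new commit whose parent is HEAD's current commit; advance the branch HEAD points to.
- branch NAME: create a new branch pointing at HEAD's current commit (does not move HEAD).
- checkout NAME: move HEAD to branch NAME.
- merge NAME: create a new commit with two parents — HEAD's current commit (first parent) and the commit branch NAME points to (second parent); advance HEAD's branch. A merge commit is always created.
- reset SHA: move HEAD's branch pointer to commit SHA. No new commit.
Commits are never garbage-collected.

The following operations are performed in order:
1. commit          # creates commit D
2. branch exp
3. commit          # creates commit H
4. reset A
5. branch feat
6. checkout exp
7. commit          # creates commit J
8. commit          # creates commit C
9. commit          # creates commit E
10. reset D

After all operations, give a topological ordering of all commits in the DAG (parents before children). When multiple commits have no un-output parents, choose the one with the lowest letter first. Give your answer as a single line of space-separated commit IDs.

After op 1 (commit): HEAD=main@D [main=D]
After op 2 (branch): HEAD=main@D [exp=D main=D]
After op 3 (commit): HEAD=main@H [exp=D main=H]
After op 4 (reset): HEAD=main@A [exp=D main=A]
After op 5 (branch): HEAD=main@A [exp=D feat=A main=A]
After op 6 (checkout): HEAD=exp@D [exp=D feat=A main=A]
After op 7 (commit): HEAD=exp@J [exp=J feat=A main=A]
After op 8 (commit): HEAD=exp@C [exp=C feat=A main=A]
After op 9 (commit): HEAD=exp@E [exp=E feat=A main=A]
After op 10 (reset): HEAD=exp@D [exp=D feat=A main=A]
commit A: parents=[]
commit C: parents=['J']
commit D: parents=['A']
commit E: parents=['C']
commit H: parents=['D']
commit J: parents=['D']

Answer: A D H J C E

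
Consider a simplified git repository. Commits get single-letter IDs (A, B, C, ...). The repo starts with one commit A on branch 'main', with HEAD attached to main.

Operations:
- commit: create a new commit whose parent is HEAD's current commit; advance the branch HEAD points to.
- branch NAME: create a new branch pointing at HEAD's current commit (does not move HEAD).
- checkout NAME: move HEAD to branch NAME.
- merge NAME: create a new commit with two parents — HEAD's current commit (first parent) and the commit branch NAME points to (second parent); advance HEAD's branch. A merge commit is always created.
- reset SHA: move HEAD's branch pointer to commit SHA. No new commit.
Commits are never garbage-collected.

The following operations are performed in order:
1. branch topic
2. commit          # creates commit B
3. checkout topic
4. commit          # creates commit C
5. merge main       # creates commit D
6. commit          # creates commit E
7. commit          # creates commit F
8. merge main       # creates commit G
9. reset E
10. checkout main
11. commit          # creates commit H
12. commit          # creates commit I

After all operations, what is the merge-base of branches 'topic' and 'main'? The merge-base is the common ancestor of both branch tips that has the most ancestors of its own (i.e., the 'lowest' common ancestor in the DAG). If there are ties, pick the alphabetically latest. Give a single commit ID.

Answer: B

Derivation:
After op 1 (branch): HEAD=main@A [main=A topic=A]
After op 2 (commit): HEAD=main@B [main=B topic=A]
After op 3 (checkout): HEAD=topic@A [main=B topic=A]
After op 4 (commit): HEAD=topic@C [main=B topic=C]
After op 5 (merge): HEAD=topic@D [main=B topic=D]
After op 6 (commit): HEAD=topic@E [main=B topic=E]
After op 7 (commit): HEAD=topic@F [main=B topic=F]
After op 8 (merge): HEAD=topic@G [main=B topic=G]
After op 9 (reset): HEAD=topic@E [main=B topic=E]
After op 10 (checkout): HEAD=main@B [main=B topic=E]
After op 11 (commit): HEAD=main@H [main=H topic=E]
After op 12 (commit): HEAD=main@I [main=I topic=E]
ancestors(topic=E): ['A', 'B', 'C', 'D', 'E']
ancestors(main=I): ['A', 'B', 'H', 'I']
common: ['A', 'B']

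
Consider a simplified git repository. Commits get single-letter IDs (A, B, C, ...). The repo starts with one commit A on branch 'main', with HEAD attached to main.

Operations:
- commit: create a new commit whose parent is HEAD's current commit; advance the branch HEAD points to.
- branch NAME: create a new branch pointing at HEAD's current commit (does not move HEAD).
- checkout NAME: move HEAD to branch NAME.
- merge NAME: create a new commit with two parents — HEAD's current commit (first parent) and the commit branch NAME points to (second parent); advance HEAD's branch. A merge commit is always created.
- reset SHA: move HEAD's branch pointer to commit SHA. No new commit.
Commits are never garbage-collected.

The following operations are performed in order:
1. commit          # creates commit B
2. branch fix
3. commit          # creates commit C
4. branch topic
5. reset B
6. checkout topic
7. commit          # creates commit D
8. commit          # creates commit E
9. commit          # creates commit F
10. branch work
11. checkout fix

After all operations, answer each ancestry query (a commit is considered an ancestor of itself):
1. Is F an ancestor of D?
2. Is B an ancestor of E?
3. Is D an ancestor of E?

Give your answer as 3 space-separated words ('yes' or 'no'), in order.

Answer: no yes yes

Derivation:
After op 1 (commit): HEAD=main@B [main=B]
After op 2 (branch): HEAD=main@B [fix=B main=B]
After op 3 (commit): HEAD=main@C [fix=B main=C]
After op 4 (branch): HEAD=main@C [fix=B main=C topic=C]
After op 5 (reset): HEAD=main@B [fix=B main=B topic=C]
After op 6 (checkout): HEAD=topic@C [fix=B main=B topic=C]
After op 7 (commit): HEAD=topic@D [fix=B main=B topic=D]
After op 8 (commit): HEAD=topic@E [fix=B main=B topic=E]
After op 9 (commit): HEAD=topic@F [fix=B main=B topic=F]
After op 10 (branch): HEAD=topic@F [fix=B main=B topic=F work=F]
After op 11 (checkout): HEAD=fix@B [fix=B main=B topic=F work=F]
ancestors(D) = {A,B,C,D}; F in? no
ancestors(E) = {A,B,C,D,E}; B in? yes
ancestors(E) = {A,B,C,D,E}; D in? yes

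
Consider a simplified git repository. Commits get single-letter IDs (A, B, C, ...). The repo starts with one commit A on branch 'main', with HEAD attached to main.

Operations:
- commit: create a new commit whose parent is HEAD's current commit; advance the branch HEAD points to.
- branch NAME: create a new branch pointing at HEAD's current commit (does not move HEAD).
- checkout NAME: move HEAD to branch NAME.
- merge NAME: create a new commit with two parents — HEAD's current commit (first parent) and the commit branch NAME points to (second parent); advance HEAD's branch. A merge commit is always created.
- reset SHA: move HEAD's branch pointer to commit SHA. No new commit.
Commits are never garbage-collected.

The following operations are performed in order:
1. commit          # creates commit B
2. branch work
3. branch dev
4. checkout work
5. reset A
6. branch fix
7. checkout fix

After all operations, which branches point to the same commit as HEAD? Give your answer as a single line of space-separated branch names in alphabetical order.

After op 1 (commit): HEAD=main@B [main=B]
After op 2 (branch): HEAD=main@B [main=B work=B]
After op 3 (branch): HEAD=main@B [dev=B main=B work=B]
After op 4 (checkout): HEAD=work@B [dev=B main=B work=B]
After op 5 (reset): HEAD=work@A [dev=B main=B work=A]
After op 6 (branch): HEAD=work@A [dev=B fix=A main=B work=A]
After op 7 (checkout): HEAD=fix@A [dev=B fix=A main=B work=A]

Answer: fix work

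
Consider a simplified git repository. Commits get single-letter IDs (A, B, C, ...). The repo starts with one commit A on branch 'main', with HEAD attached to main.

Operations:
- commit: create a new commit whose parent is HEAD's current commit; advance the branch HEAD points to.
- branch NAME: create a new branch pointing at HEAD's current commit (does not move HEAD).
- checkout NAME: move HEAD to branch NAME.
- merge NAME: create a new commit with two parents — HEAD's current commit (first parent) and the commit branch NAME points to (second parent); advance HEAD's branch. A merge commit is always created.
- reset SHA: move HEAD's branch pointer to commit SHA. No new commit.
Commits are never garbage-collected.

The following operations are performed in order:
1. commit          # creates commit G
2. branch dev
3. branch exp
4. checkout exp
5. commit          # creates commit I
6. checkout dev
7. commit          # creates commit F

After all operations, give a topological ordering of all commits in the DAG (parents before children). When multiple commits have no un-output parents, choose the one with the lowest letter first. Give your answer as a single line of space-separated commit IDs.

Answer: A G F I

Derivation:
After op 1 (commit): HEAD=main@G [main=G]
After op 2 (branch): HEAD=main@G [dev=G main=G]
After op 3 (branch): HEAD=main@G [dev=G exp=G main=G]
After op 4 (checkout): HEAD=exp@G [dev=G exp=G main=G]
After op 5 (commit): HEAD=exp@I [dev=G exp=I main=G]
After op 6 (checkout): HEAD=dev@G [dev=G exp=I main=G]
After op 7 (commit): HEAD=dev@F [dev=F exp=I main=G]
commit A: parents=[]
commit F: parents=['G']
commit G: parents=['A']
commit I: parents=['G']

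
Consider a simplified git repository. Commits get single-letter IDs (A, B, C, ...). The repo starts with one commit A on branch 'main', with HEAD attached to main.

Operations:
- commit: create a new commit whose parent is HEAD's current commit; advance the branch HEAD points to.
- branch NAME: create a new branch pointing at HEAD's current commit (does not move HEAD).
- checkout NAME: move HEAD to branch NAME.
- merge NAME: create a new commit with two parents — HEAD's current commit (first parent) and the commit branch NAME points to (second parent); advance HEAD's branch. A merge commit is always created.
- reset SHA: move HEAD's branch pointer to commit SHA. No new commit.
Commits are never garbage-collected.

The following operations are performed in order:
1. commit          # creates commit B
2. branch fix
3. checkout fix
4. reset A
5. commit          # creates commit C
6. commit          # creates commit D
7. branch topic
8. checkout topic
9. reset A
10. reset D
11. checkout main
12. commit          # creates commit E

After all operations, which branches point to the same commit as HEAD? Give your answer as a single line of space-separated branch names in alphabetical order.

After op 1 (commit): HEAD=main@B [main=B]
After op 2 (branch): HEAD=main@B [fix=B main=B]
After op 3 (checkout): HEAD=fix@B [fix=B main=B]
After op 4 (reset): HEAD=fix@A [fix=A main=B]
After op 5 (commit): HEAD=fix@C [fix=C main=B]
After op 6 (commit): HEAD=fix@D [fix=D main=B]
After op 7 (branch): HEAD=fix@D [fix=D main=B topic=D]
After op 8 (checkout): HEAD=topic@D [fix=D main=B topic=D]
After op 9 (reset): HEAD=topic@A [fix=D main=B topic=A]
After op 10 (reset): HEAD=topic@D [fix=D main=B topic=D]
After op 11 (checkout): HEAD=main@B [fix=D main=B topic=D]
After op 12 (commit): HEAD=main@E [fix=D main=E topic=D]

Answer: main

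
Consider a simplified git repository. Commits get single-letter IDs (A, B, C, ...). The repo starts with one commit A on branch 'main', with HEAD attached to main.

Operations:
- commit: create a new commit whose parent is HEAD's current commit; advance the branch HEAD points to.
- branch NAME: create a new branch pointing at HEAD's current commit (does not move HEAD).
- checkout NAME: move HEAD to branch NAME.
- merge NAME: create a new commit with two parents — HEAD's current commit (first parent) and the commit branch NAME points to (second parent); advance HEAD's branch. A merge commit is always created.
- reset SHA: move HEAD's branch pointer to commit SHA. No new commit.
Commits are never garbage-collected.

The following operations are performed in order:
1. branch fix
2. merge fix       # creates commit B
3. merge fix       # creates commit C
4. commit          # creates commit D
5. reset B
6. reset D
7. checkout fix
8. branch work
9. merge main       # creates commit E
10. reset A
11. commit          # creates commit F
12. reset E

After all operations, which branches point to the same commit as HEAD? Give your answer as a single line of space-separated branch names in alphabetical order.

After op 1 (branch): HEAD=main@A [fix=A main=A]
After op 2 (merge): HEAD=main@B [fix=A main=B]
After op 3 (merge): HEAD=main@C [fix=A main=C]
After op 4 (commit): HEAD=main@D [fix=A main=D]
After op 5 (reset): HEAD=main@B [fix=A main=B]
After op 6 (reset): HEAD=main@D [fix=A main=D]
After op 7 (checkout): HEAD=fix@A [fix=A main=D]
After op 8 (branch): HEAD=fix@A [fix=A main=D work=A]
After op 9 (merge): HEAD=fix@E [fix=E main=D work=A]
After op 10 (reset): HEAD=fix@A [fix=A main=D work=A]
After op 11 (commit): HEAD=fix@F [fix=F main=D work=A]
After op 12 (reset): HEAD=fix@E [fix=E main=D work=A]

Answer: fix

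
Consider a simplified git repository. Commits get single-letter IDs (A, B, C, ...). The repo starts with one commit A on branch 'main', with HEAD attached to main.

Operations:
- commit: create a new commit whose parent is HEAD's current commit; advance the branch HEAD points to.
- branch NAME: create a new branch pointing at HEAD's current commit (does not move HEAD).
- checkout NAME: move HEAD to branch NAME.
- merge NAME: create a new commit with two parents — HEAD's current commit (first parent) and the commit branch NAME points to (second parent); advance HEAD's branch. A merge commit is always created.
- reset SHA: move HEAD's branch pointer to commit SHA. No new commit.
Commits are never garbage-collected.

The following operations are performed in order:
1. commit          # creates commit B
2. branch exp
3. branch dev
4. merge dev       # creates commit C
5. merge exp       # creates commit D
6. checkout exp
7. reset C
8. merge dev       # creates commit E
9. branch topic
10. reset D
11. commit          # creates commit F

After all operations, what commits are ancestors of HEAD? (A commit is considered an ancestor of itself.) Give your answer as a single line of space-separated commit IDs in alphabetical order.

Answer: A B C D F

Derivation:
After op 1 (commit): HEAD=main@B [main=B]
After op 2 (branch): HEAD=main@B [exp=B main=B]
After op 3 (branch): HEAD=main@B [dev=B exp=B main=B]
After op 4 (merge): HEAD=main@C [dev=B exp=B main=C]
After op 5 (merge): HEAD=main@D [dev=B exp=B main=D]
After op 6 (checkout): HEAD=exp@B [dev=B exp=B main=D]
After op 7 (reset): HEAD=exp@C [dev=B exp=C main=D]
After op 8 (merge): HEAD=exp@E [dev=B exp=E main=D]
After op 9 (branch): HEAD=exp@E [dev=B exp=E main=D topic=E]
After op 10 (reset): HEAD=exp@D [dev=B exp=D main=D topic=E]
After op 11 (commit): HEAD=exp@F [dev=B exp=F main=D topic=E]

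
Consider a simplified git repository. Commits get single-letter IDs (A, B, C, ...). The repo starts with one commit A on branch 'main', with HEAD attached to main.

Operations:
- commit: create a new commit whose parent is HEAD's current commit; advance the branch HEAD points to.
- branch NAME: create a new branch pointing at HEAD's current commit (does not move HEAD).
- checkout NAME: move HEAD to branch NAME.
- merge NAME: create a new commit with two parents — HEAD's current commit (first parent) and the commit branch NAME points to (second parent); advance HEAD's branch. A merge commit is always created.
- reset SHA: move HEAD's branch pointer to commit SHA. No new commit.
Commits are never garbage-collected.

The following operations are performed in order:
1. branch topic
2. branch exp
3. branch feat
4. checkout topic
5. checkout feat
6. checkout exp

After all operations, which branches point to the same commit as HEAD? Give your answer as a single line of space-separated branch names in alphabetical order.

Answer: exp feat main topic

Derivation:
After op 1 (branch): HEAD=main@A [main=A topic=A]
After op 2 (branch): HEAD=main@A [exp=A main=A topic=A]
After op 3 (branch): HEAD=main@A [exp=A feat=A main=A topic=A]
After op 4 (checkout): HEAD=topic@A [exp=A feat=A main=A topic=A]
After op 5 (checkout): HEAD=feat@A [exp=A feat=A main=A topic=A]
After op 6 (checkout): HEAD=exp@A [exp=A feat=A main=A topic=A]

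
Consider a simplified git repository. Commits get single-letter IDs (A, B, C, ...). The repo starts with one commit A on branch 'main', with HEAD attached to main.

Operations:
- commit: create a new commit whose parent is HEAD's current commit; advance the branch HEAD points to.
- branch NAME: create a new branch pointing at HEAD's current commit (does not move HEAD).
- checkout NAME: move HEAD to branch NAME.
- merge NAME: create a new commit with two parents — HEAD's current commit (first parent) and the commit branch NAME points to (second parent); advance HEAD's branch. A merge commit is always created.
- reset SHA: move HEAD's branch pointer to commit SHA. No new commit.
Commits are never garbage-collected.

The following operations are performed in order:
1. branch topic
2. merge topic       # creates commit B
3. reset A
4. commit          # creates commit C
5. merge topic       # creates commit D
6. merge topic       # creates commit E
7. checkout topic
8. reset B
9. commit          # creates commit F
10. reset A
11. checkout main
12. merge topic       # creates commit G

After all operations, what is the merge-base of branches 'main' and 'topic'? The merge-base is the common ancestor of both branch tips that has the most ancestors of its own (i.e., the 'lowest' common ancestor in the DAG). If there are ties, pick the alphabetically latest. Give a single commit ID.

After op 1 (branch): HEAD=main@A [main=A topic=A]
After op 2 (merge): HEAD=main@B [main=B topic=A]
After op 3 (reset): HEAD=main@A [main=A topic=A]
After op 4 (commit): HEAD=main@C [main=C topic=A]
After op 5 (merge): HEAD=main@D [main=D topic=A]
After op 6 (merge): HEAD=main@E [main=E topic=A]
After op 7 (checkout): HEAD=topic@A [main=E topic=A]
After op 8 (reset): HEAD=topic@B [main=E topic=B]
After op 9 (commit): HEAD=topic@F [main=E topic=F]
After op 10 (reset): HEAD=topic@A [main=E topic=A]
After op 11 (checkout): HEAD=main@E [main=E topic=A]
After op 12 (merge): HEAD=main@G [main=G topic=A]
ancestors(main=G): ['A', 'C', 'D', 'E', 'G']
ancestors(topic=A): ['A']
common: ['A']

Answer: A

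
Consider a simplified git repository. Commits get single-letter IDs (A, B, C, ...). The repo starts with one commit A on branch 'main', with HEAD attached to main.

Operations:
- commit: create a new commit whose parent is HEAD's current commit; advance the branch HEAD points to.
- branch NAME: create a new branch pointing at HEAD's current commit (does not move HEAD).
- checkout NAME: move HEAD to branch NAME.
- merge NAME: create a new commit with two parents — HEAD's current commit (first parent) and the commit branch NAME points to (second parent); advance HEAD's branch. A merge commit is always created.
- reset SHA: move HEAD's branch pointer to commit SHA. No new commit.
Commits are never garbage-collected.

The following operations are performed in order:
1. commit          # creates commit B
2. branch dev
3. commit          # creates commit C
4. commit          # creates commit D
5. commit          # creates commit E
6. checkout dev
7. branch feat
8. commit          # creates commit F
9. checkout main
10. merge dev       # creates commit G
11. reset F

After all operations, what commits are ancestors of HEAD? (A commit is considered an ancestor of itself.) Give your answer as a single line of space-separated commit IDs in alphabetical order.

Answer: A B F

Derivation:
After op 1 (commit): HEAD=main@B [main=B]
After op 2 (branch): HEAD=main@B [dev=B main=B]
After op 3 (commit): HEAD=main@C [dev=B main=C]
After op 4 (commit): HEAD=main@D [dev=B main=D]
After op 5 (commit): HEAD=main@E [dev=B main=E]
After op 6 (checkout): HEAD=dev@B [dev=B main=E]
After op 7 (branch): HEAD=dev@B [dev=B feat=B main=E]
After op 8 (commit): HEAD=dev@F [dev=F feat=B main=E]
After op 9 (checkout): HEAD=main@E [dev=F feat=B main=E]
After op 10 (merge): HEAD=main@G [dev=F feat=B main=G]
After op 11 (reset): HEAD=main@F [dev=F feat=B main=F]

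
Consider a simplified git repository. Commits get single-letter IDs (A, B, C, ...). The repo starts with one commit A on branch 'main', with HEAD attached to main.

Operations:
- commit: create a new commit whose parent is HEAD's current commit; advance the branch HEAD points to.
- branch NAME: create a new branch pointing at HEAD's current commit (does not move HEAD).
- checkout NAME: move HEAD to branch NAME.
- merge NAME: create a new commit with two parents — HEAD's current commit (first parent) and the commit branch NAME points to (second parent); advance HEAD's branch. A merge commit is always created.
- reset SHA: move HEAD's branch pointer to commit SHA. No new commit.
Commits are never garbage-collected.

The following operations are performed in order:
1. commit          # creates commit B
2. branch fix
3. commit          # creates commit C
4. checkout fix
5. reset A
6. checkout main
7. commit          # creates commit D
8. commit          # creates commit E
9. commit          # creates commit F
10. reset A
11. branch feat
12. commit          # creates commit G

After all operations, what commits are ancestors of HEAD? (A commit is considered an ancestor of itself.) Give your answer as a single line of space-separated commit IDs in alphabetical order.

Answer: A G

Derivation:
After op 1 (commit): HEAD=main@B [main=B]
After op 2 (branch): HEAD=main@B [fix=B main=B]
After op 3 (commit): HEAD=main@C [fix=B main=C]
After op 4 (checkout): HEAD=fix@B [fix=B main=C]
After op 5 (reset): HEAD=fix@A [fix=A main=C]
After op 6 (checkout): HEAD=main@C [fix=A main=C]
After op 7 (commit): HEAD=main@D [fix=A main=D]
After op 8 (commit): HEAD=main@E [fix=A main=E]
After op 9 (commit): HEAD=main@F [fix=A main=F]
After op 10 (reset): HEAD=main@A [fix=A main=A]
After op 11 (branch): HEAD=main@A [feat=A fix=A main=A]
After op 12 (commit): HEAD=main@G [feat=A fix=A main=G]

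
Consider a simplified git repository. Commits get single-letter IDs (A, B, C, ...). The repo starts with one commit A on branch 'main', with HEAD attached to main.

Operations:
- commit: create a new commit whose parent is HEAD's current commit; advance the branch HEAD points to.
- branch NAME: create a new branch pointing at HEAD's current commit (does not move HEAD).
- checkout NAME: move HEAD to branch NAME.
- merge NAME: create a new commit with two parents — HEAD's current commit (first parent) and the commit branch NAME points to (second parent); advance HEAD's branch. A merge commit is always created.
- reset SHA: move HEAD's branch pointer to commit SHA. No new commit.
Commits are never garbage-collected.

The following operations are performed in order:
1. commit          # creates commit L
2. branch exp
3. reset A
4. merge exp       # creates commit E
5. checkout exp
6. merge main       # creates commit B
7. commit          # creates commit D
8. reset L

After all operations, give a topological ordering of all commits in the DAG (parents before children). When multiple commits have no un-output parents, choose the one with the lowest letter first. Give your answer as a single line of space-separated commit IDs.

Answer: A L E B D

Derivation:
After op 1 (commit): HEAD=main@L [main=L]
After op 2 (branch): HEAD=main@L [exp=L main=L]
After op 3 (reset): HEAD=main@A [exp=L main=A]
After op 4 (merge): HEAD=main@E [exp=L main=E]
After op 5 (checkout): HEAD=exp@L [exp=L main=E]
After op 6 (merge): HEAD=exp@B [exp=B main=E]
After op 7 (commit): HEAD=exp@D [exp=D main=E]
After op 8 (reset): HEAD=exp@L [exp=L main=E]
commit A: parents=[]
commit B: parents=['L', 'E']
commit D: parents=['B']
commit E: parents=['A', 'L']
commit L: parents=['A']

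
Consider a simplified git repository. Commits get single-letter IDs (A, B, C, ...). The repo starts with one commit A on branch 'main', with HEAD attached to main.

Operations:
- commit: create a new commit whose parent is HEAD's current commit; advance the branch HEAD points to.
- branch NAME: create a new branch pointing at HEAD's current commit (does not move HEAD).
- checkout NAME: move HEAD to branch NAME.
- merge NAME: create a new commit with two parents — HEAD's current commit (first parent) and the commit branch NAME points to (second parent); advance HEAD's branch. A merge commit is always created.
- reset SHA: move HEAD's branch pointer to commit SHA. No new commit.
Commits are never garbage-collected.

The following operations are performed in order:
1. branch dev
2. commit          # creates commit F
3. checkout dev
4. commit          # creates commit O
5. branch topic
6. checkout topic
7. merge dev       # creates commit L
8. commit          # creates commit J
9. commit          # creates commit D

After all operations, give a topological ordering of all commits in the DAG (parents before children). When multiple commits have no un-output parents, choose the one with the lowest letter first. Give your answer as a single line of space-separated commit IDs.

Answer: A F O L J D

Derivation:
After op 1 (branch): HEAD=main@A [dev=A main=A]
After op 2 (commit): HEAD=main@F [dev=A main=F]
After op 3 (checkout): HEAD=dev@A [dev=A main=F]
After op 4 (commit): HEAD=dev@O [dev=O main=F]
After op 5 (branch): HEAD=dev@O [dev=O main=F topic=O]
After op 6 (checkout): HEAD=topic@O [dev=O main=F topic=O]
After op 7 (merge): HEAD=topic@L [dev=O main=F topic=L]
After op 8 (commit): HEAD=topic@J [dev=O main=F topic=J]
After op 9 (commit): HEAD=topic@D [dev=O main=F topic=D]
commit A: parents=[]
commit D: parents=['J']
commit F: parents=['A']
commit J: parents=['L']
commit L: parents=['O', 'O']
commit O: parents=['A']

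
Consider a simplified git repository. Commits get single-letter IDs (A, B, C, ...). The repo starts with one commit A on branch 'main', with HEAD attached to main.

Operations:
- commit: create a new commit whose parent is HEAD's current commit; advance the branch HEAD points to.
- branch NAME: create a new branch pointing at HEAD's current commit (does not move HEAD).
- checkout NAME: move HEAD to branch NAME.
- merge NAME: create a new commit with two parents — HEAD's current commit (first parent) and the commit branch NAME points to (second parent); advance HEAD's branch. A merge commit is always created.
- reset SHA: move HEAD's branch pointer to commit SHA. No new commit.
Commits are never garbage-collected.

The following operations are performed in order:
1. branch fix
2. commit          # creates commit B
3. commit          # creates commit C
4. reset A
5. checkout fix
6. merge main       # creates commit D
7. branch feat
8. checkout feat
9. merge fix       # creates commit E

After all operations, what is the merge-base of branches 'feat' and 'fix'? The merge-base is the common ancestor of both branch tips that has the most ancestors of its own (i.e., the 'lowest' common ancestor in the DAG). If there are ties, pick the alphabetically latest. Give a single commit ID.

Answer: D

Derivation:
After op 1 (branch): HEAD=main@A [fix=A main=A]
After op 2 (commit): HEAD=main@B [fix=A main=B]
After op 3 (commit): HEAD=main@C [fix=A main=C]
After op 4 (reset): HEAD=main@A [fix=A main=A]
After op 5 (checkout): HEAD=fix@A [fix=A main=A]
After op 6 (merge): HEAD=fix@D [fix=D main=A]
After op 7 (branch): HEAD=fix@D [feat=D fix=D main=A]
After op 8 (checkout): HEAD=feat@D [feat=D fix=D main=A]
After op 9 (merge): HEAD=feat@E [feat=E fix=D main=A]
ancestors(feat=E): ['A', 'D', 'E']
ancestors(fix=D): ['A', 'D']
common: ['A', 'D']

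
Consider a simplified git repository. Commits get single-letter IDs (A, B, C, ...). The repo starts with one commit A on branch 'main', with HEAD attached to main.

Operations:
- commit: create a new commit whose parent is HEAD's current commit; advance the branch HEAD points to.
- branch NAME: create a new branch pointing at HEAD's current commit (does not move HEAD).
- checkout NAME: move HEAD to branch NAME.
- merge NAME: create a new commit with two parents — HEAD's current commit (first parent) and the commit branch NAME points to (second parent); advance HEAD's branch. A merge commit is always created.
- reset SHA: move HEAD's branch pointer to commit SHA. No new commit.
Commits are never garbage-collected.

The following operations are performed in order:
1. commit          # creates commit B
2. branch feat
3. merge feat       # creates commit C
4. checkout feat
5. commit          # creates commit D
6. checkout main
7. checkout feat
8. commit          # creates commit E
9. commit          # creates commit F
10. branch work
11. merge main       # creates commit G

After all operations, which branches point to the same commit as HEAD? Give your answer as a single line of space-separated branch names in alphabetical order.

After op 1 (commit): HEAD=main@B [main=B]
After op 2 (branch): HEAD=main@B [feat=B main=B]
After op 3 (merge): HEAD=main@C [feat=B main=C]
After op 4 (checkout): HEAD=feat@B [feat=B main=C]
After op 5 (commit): HEAD=feat@D [feat=D main=C]
After op 6 (checkout): HEAD=main@C [feat=D main=C]
After op 7 (checkout): HEAD=feat@D [feat=D main=C]
After op 8 (commit): HEAD=feat@E [feat=E main=C]
After op 9 (commit): HEAD=feat@F [feat=F main=C]
After op 10 (branch): HEAD=feat@F [feat=F main=C work=F]
After op 11 (merge): HEAD=feat@G [feat=G main=C work=F]

Answer: feat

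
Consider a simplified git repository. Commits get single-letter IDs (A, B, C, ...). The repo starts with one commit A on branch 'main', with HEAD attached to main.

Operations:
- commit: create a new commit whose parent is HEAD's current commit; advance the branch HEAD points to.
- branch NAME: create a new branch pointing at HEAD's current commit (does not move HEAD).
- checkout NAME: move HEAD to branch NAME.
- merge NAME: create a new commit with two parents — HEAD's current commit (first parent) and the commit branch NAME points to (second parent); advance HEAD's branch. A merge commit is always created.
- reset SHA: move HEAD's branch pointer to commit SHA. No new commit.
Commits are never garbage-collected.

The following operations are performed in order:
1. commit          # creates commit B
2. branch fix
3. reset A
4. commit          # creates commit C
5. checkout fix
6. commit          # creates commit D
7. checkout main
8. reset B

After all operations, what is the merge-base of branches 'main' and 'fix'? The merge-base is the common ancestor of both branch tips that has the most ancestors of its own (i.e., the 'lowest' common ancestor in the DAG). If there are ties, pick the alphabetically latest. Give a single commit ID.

Answer: B

Derivation:
After op 1 (commit): HEAD=main@B [main=B]
After op 2 (branch): HEAD=main@B [fix=B main=B]
After op 3 (reset): HEAD=main@A [fix=B main=A]
After op 4 (commit): HEAD=main@C [fix=B main=C]
After op 5 (checkout): HEAD=fix@B [fix=B main=C]
After op 6 (commit): HEAD=fix@D [fix=D main=C]
After op 7 (checkout): HEAD=main@C [fix=D main=C]
After op 8 (reset): HEAD=main@B [fix=D main=B]
ancestors(main=B): ['A', 'B']
ancestors(fix=D): ['A', 'B', 'D']
common: ['A', 'B']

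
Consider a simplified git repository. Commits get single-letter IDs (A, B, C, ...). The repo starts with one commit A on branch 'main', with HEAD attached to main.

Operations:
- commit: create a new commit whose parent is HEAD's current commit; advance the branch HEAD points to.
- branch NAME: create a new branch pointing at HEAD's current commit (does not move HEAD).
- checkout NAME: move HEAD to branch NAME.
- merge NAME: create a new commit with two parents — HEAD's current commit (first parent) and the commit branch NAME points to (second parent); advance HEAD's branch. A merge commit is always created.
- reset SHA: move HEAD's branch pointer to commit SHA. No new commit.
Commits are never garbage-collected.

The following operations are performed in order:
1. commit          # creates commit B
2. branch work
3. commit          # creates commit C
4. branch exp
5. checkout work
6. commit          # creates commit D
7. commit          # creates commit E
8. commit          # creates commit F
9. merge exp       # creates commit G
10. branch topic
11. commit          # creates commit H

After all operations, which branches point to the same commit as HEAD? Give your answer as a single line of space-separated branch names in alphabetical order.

Answer: work

Derivation:
After op 1 (commit): HEAD=main@B [main=B]
After op 2 (branch): HEAD=main@B [main=B work=B]
After op 3 (commit): HEAD=main@C [main=C work=B]
After op 4 (branch): HEAD=main@C [exp=C main=C work=B]
After op 5 (checkout): HEAD=work@B [exp=C main=C work=B]
After op 6 (commit): HEAD=work@D [exp=C main=C work=D]
After op 7 (commit): HEAD=work@E [exp=C main=C work=E]
After op 8 (commit): HEAD=work@F [exp=C main=C work=F]
After op 9 (merge): HEAD=work@G [exp=C main=C work=G]
After op 10 (branch): HEAD=work@G [exp=C main=C topic=G work=G]
After op 11 (commit): HEAD=work@H [exp=C main=C topic=G work=H]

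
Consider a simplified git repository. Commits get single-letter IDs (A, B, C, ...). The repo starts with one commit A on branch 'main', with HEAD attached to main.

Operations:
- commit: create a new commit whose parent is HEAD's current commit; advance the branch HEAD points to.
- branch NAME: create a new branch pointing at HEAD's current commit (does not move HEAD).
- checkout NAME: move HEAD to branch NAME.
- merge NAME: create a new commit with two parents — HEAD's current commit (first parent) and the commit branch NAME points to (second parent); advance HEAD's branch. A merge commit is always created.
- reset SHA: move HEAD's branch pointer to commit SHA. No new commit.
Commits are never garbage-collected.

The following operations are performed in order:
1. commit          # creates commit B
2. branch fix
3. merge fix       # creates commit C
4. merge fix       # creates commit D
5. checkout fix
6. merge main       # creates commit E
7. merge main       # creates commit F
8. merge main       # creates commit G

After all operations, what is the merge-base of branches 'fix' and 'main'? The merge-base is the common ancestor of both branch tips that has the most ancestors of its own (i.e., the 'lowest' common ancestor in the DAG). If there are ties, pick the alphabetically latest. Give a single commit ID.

After op 1 (commit): HEAD=main@B [main=B]
After op 2 (branch): HEAD=main@B [fix=B main=B]
After op 3 (merge): HEAD=main@C [fix=B main=C]
After op 4 (merge): HEAD=main@D [fix=B main=D]
After op 5 (checkout): HEAD=fix@B [fix=B main=D]
After op 6 (merge): HEAD=fix@E [fix=E main=D]
After op 7 (merge): HEAD=fix@F [fix=F main=D]
After op 8 (merge): HEAD=fix@G [fix=G main=D]
ancestors(fix=G): ['A', 'B', 'C', 'D', 'E', 'F', 'G']
ancestors(main=D): ['A', 'B', 'C', 'D']
common: ['A', 'B', 'C', 'D']

Answer: D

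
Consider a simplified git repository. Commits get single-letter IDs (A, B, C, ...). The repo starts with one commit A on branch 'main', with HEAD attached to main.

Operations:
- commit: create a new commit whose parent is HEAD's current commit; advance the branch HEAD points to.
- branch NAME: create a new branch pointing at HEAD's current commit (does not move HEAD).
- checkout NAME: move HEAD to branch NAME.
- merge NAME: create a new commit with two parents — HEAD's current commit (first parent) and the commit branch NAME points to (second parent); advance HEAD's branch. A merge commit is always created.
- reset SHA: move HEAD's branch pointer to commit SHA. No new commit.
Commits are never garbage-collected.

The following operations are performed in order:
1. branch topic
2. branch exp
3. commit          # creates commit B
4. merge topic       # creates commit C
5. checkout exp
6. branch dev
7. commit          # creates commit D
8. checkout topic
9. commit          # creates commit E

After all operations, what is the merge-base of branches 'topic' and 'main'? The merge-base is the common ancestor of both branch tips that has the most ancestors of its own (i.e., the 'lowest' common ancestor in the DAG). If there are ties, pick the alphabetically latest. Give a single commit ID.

After op 1 (branch): HEAD=main@A [main=A topic=A]
After op 2 (branch): HEAD=main@A [exp=A main=A topic=A]
After op 3 (commit): HEAD=main@B [exp=A main=B topic=A]
After op 4 (merge): HEAD=main@C [exp=A main=C topic=A]
After op 5 (checkout): HEAD=exp@A [exp=A main=C topic=A]
After op 6 (branch): HEAD=exp@A [dev=A exp=A main=C topic=A]
After op 7 (commit): HEAD=exp@D [dev=A exp=D main=C topic=A]
After op 8 (checkout): HEAD=topic@A [dev=A exp=D main=C topic=A]
After op 9 (commit): HEAD=topic@E [dev=A exp=D main=C topic=E]
ancestors(topic=E): ['A', 'E']
ancestors(main=C): ['A', 'B', 'C']
common: ['A']

Answer: A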